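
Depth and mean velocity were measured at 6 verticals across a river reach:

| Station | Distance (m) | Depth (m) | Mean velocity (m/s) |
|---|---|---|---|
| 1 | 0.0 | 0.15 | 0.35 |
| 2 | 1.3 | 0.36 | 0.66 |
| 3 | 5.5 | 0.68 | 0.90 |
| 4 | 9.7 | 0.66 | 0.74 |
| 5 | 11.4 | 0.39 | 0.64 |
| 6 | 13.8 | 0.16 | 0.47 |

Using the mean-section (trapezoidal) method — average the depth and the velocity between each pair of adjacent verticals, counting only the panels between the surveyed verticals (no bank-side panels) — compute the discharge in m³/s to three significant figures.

Panel 1-2: Δb = 1.3 m, d̄ = (0.15+0.36)/2 = 0.255, v̄ = (0.35+0.66)/2 = 0.505 → q = 1.3×0.255×0.505 = 0.1674 m³/s
Panel 2-3: Δb = 4.2 m, d̄ = (0.36+0.68)/2 = 0.52, v̄ = (0.66+0.90)/2 = 0.78 → q = 4.2×0.52×0.78 = 1.704 m³/s
Panel 3-4: Δb = 4.2 m, d̄ = (0.68+0.66)/2 = 0.67, v̄ = (0.90+0.74)/2 = 0.82 → q = 4.2×0.67×0.82 = 2.307 m³/s
Panel 4-5: Δb = 1.7 m, d̄ = (0.66+0.39)/2 = 0.525, v̄ = (0.74+0.64)/2 = 0.69 → q = 1.7×0.525×0.69 = 0.6158 m³/s
Panel 5-6: Δb = 2.4 m, d̄ = (0.39+0.16)/2 = 0.275, v̄ = (0.64+0.47)/2 = 0.555 → q = 2.4×0.275×0.555 = 0.3663 m³/s
Q = Σ q = 5.161 m³/s

5.16 m³/s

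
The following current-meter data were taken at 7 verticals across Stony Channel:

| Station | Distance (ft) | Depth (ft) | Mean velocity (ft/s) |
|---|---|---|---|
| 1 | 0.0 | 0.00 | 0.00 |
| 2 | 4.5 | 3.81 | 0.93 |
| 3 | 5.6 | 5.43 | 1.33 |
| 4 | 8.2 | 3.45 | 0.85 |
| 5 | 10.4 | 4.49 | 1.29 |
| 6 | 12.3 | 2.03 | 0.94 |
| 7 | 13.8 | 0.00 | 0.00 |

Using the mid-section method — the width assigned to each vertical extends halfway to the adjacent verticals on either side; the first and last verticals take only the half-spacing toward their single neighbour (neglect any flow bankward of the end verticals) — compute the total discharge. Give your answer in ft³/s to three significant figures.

45.4 ft³/s

w_2 = (5.6 − 0.0)/2 = 2.8 ft; q_2 = 0.93 × 3.81 × 2.8 = 9.921 ft³/s
w_3 = (8.2 − 4.5)/2 = 1.85 ft; q_3 = 1.33 × 5.43 × 1.85 = 13.36 ft³/s
w_4 = (10.4 − 5.6)/2 = 2.4 ft; q_4 = 0.85 × 3.45 × 2.4 = 7.038 ft³/s
w_5 = (12.3 − 8.2)/2 = 2.05 ft; q_5 = 1.29 × 4.49 × 2.05 = 11.87 ft³/s
w_6 = (13.8 − 10.4)/2 = 1.7 ft; q_6 = 0.94 × 2.03 × 1.7 = 3.244 ft³/s
Stations 1, 7 contribute zero (depth or velocity is 0).
Q = Σ qᵢ = 45.44 ft³/s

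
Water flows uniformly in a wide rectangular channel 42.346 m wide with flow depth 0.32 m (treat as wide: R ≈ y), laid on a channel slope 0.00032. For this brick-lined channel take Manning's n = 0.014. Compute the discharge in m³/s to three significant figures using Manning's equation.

A = b·y = 42.346 × 0.32 = 13.55 m²
Wide channel: R ≈ y = 0.32 m
Q = (1/n)·A·R^(2/3)·S^(1/2) = (1/0.014) × 13.55 × 0.3200^(2/3) × 0.00032^(1/2) = 8.100 m³/s

8.10 m³/s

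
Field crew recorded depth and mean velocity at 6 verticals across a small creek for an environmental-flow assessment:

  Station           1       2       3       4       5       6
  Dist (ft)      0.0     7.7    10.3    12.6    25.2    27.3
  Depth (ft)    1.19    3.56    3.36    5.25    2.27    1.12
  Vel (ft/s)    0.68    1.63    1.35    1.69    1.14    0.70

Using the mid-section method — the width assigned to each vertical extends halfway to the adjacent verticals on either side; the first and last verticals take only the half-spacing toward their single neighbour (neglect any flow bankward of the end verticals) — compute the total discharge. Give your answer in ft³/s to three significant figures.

130 ft³/s

w_1 = (7.7 − 0.0)/2 = 3.85 ft; q_1 = 0.68 × 1.19 × 3.85 = 3.115 ft³/s
w_2 = (10.3 − 0.0)/2 = 5.15 ft; q_2 = 1.63 × 3.56 × 5.15 = 29.88 ft³/s
w_3 = (12.6 − 7.7)/2 = 2.45 ft; q_3 = 1.35 × 3.36 × 2.45 = 11.11 ft³/s
w_4 = (25.2 − 10.3)/2 = 7.45 ft; q_4 = 1.69 × 5.25 × 7.45 = 66.10 ft³/s
w_5 = (27.3 − 12.6)/2 = 7.35 ft; q_5 = 1.14 × 2.27 × 7.35 = 19.02 ft³/s
w_6 = (27.3 − 25.2)/2 = 1.05 ft; q_6 = 0.70 × 1.12 × 1.05 = 0.8232 ft³/s
Q = Σ qᵢ = 130.1 ft³/s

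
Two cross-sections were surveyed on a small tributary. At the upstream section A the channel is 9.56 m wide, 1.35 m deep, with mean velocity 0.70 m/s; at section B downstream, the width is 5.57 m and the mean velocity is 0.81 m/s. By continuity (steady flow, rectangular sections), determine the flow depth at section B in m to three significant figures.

Q = A₁V₁ = (9.56×1.35) × 0.70 = 9.034 m³/s
d₂ = Q/(b₂ V₂) = 9.034/(5.57×0.81) = 2.002 m

2.00 m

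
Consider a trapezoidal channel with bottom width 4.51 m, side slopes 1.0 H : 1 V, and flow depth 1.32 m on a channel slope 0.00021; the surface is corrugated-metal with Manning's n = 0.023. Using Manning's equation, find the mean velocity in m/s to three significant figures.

0.602 m/s

A = (b + z·y)·y = (4.51 + 1.0×1.32)×1.32 = 7.696 m²
P = b + 2y√(1+z²) = 4.51 + 2×1.32×√(1+1.0²) = 8.244 m
R = A/P = 7.696/8.244 = 0.9335 m
Q = (1/n)·A·R^(2/3)·S^(1/2) = (1/0.023) × 7.696 × 0.9335^(2/3) × 0.00021^(1/2) = 4.631 m³/s
V = Q/A = 4.631/7.696 = 0.6018 m/s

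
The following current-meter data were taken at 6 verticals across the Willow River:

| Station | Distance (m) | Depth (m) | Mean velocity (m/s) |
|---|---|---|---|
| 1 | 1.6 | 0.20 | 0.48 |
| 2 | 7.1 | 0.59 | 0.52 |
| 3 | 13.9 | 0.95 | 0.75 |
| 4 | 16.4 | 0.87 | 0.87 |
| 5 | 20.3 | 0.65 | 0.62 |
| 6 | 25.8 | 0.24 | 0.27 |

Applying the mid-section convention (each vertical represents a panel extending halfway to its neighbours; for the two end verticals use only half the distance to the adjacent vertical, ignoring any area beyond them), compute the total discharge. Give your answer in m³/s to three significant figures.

9.96 m³/s

w_1 = (7.1 − 1.6)/2 = 2.75 m; q_1 = 0.48 × 0.20 × 2.75 = 0.2640 m³/s
w_2 = (13.9 − 1.6)/2 = 6.15 m; q_2 = 0.52 × 0.59 × 6.15 = 1.887 m³/s
w_3 = (16.4 − 7.1)/2 = 4.65 m; q_3 = 0.75 × 0.95 × 4.65 = 3.313 m³/s
w_4 = (20.3 − 13.9)/2 = 3.2 m; q_4 = 0.87 × 0.87 × 3.2 = 2.422 m³/s
w_5 = (25.8 − 16.4)/2 = 4.7 m; q_5 = 0.62 × 0.65 × 4.7 = 1.894 m³/s
w_6 = (25.8 − 20.3)/2 = 2.75 m; q_6 = 0.27 × 0.24 × 2.75 = 0.1782 m³/s
Q = Σ qᵢ = 9.958 m³/s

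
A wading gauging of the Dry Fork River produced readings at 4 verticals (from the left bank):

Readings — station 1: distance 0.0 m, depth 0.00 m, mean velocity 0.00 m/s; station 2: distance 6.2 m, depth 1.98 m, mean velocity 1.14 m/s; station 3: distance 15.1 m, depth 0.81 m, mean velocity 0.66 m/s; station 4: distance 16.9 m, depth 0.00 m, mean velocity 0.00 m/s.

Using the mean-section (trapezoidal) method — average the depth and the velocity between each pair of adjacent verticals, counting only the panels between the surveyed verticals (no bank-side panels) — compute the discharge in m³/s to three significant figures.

Panel 1-2: Δb = 6.2 m, d̄ = (0.00+1.98)/2 = 0.99, v̄ = (0.00+1.14)/2 = 0.57 → q = 6.2×0.99×0.57 = 3.499 m³/s
Panel 2-3: Δb = 8.9 m, d̄ = (1.98+0.81)/2 = 1.395, v̄ = (1.14+0.66)/2 = 0.9 → q = 8.9×1.395×0.9 = 11.17 m³/s
Panel 3-4: Δb = 1.8 m, d̄ = (0.81+0.00)/2 = 0.405, v̄ = (0.66+0.00)/2 = 0.33 → q = 1.8×0.405×0.33 = 0.2406 m³/s
Q = Σ q = 14.91 m³/s

14.9 m³/s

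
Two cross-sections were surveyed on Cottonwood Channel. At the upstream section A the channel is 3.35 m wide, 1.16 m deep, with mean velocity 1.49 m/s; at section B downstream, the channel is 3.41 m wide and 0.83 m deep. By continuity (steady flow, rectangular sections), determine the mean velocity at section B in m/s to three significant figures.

2.05 m/s

Q = A₁V₁ = (3.35×1.16) × 1.49 = 5.790 m³/s
A₂ = 3.41 × 0.83 = 2.830 m²
V₂ = Q/A₂ = 5.790/2.830 = 2.046 m/s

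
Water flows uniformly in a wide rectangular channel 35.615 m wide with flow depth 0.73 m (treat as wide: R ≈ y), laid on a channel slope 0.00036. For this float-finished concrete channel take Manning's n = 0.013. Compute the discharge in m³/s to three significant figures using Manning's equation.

30.8 m³/s

A = b·y = 35.615 × 0.73 = 26.00 m²
Wide channel: R ≈ y = 0.73 m
Q = (1/n)·A·R^(2/3)·S^(1/2) = (1/0.013) × 26.00 × 0.7300^(2/3) × 0.00036^(1/2) = 30.76 m³/s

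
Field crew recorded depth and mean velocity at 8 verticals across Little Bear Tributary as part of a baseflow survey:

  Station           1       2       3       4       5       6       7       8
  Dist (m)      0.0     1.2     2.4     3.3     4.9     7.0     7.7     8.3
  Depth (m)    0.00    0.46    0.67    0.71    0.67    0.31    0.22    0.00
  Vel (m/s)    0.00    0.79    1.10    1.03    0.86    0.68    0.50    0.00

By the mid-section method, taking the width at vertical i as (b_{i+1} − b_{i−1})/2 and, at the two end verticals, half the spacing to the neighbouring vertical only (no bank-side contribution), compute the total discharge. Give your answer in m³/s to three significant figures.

w_2 = (2.4 − 0.0)/2 = 1.2 m; q_2 = 0.79 × 0.46 × 1.2 = 0.4361 m³/s
w_3 = (3.3 − 1.2)/2 = 1.05 m; q_3 = 1.10 × 0.67 × 1.05 = 0.7739 m³/s
w_4 = (4.9 − 2.4)/2 = 1.25 m; q_4 = 1.03 × 0.71 × 1.25 = 0.9141 m³/s
w_5 = (7.0 − 3.3)/2 = 1.85 m; q_5 = 0.86 × 0.67 × 1.85 = 1.066 m³/s
w_6 = (7.7 − 4.9)/2 = 1.4 m; q_6 = 0.68 × 0.31 × 1.4 = 0.2951 m³/s
w_7 = (8.3 − 7.0)/2 = 0.65 m; q_7 = 0.50 × 0.22 × 0.65 = 0.07150 m³/s
Stations 1, 8 contribute zero (depth or velocity is 0).
Q = Σ qᵢ = 3.557 m³/s

3.56 m³/s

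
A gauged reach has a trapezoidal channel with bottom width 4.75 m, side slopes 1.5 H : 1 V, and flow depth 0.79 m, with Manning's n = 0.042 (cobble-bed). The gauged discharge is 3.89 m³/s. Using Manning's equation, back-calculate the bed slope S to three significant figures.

A = (b + z·y)·y = (4.75 + 1.5×0.79)×0.79 = 4.689 m²
P = b + 2y√(1+z²) = 4.75 + 2×0.79×√(1+1.5²) = 7.598 m
R = A/P = 4.689/7.598 = 0.6171 m
S = (Q·n / (1·A·R^(2/3)))² = (3.89×0.042 / (1×4.689×0.7248))² = 0.002311

0.00231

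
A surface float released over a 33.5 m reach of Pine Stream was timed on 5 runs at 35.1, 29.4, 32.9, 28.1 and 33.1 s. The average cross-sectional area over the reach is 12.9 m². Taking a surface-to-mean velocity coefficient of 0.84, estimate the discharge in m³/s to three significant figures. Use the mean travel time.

11.4 m³/s

t̄ = (35.1 + 29.4 + 32.9 + 28.1 + 33.1) / 5 = 31.72 s
v_surface = L / t̄ = 33.5 / 31.72 = 1.056 m/s
v_mean = 0.84 × 1.056 = 0.8871 m/s
Q = A × v_mean = 12.9 × 0.8871 = 11.44 m³/s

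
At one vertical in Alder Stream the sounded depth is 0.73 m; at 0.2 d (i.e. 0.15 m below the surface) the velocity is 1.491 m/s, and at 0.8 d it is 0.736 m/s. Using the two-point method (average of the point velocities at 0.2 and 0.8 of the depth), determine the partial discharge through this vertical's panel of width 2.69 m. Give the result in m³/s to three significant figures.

2.19 m³/s

v̄ = (1.491 + 0.736) / 2 = 1.114 m/s
q = v̄ × d × w = 1.114 × 0.73 × 2.69 = 2.187 m³/s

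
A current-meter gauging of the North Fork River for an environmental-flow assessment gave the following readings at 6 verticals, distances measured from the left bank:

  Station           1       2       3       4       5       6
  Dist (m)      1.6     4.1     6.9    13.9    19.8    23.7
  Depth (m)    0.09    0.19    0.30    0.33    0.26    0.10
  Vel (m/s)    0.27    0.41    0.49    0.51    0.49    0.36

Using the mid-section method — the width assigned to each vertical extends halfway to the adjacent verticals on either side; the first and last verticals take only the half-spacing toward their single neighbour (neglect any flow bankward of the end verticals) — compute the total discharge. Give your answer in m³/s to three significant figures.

w_1 = (4.1 − 1.6)/2 = 1.25 m; q_1 = 0.27 × 0.09 × 1.25 = 0.03038 m³/s
w_2 = (6.9 − 1.6)/2 = 2.65 m; q_2 = 0.41 × 0.19 × 2.65 = 0.2064 m³/s
w_3 = (13.9 − 4.1)/2 = 4.9 m; q_3 = 0.49 × 0.30 × 4.9 = 0.7203 m³/s
w_4 = (19.8 − 6.9)/2 = 6.45 m; q_4 = 0.51 × 0.33 × 6.45 = 1.086 m³/s
w_5 = (23.7 − 13.9)/2 = 4.9 m; q_5 = 0.49 × 0.26 × 4.9 = 0.6243 m³/s
w_6 = (23.7 − 19.8)/2 = 1.95 m; q_6 = 0.36 × 0.10 × 1.95 = 0.07020 m³/s
Q = Σ qᵢ = 2.737 m³/s

2.74 m³/s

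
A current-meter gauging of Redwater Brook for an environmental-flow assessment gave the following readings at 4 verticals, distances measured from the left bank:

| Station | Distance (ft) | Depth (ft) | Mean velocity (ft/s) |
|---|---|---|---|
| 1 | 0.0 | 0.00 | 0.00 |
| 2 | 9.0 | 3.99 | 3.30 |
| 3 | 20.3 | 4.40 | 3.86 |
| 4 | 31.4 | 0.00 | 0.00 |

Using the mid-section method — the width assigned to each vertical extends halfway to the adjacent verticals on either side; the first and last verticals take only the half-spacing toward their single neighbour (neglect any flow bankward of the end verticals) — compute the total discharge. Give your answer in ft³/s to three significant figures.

324 ft³/s

w_2 = (20.3 − 0.0)/2 = 10.15 ft; q_2 = 3.30 × 3.99 × 10.15 = 133.6 ft³/s
w_3 = (31.4 − 9.0)/2 = 11.2 ft; q_3 = 3.86 × 4.40 × 11.2 = 190.2 ft³/s
Stations 1, 4 contribute zero (depth or velocity is 0).
Q = Σ qᵢ = 323.9 ft³/s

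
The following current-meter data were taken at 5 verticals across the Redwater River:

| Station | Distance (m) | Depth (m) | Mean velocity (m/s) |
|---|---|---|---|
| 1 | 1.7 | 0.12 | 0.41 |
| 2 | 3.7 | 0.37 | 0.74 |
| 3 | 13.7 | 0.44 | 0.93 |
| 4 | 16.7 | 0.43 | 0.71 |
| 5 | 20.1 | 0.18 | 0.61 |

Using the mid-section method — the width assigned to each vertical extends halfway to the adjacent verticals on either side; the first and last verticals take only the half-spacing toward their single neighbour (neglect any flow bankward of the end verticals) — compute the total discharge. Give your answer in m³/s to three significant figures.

w_1 = (3.7 − 1.7)/2 = 1 m; q_1 = 0.41 × 0.12 × 1 = 0.04920 m³/s
w_2 = (13.7 − 1.7)/2 = 6 m; q_2 = 0.74 × 0.37 × 6 = 1.643 m³/s
w_3 = (16.7 − 3.7)/2 = 6.5 m; q_3 = 0.93 × 0.44 × 6.5 = 2.660 m³/s
w_4 = (20.1 − 13.7)/2 = 3.2 m; q_4 = 0.71 × 0.43 × 3.2 = 0.9770 m³/s
w_5 = (20.1 − 16.7)/2 = 1.7 m; q_5 = 0.61 × 0.18 × 1.7 = 0.1867 m³/s
Q = Σ qᵢ = 5.515 m³/s

5.52 m³/s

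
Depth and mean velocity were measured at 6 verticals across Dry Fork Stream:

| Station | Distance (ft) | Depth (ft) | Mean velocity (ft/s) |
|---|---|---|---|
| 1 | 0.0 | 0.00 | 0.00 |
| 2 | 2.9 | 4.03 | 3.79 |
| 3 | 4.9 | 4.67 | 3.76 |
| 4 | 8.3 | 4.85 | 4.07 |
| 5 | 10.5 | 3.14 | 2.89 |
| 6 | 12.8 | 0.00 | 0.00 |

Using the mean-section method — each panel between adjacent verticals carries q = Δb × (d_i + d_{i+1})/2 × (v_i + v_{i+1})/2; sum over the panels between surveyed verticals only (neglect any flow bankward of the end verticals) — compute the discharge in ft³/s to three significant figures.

Panel 1-2: Δb = 2.9 ft, d̄ = (0.00+4.03)/2 = 2.015, v̄ = (0.00+3.79)/2 = 1.895 → q = 2.9×2.015×1.895 = 11.07 ft³/s
Panel 2-3: Δb = 2 ft, d̄ = (4.03+4.67)/2 = 4.35, v̄ = (3.79+3.76)/2 = 3.775 → q = 2×4.35×3.775 = 32.84 ft³/s
Panel 3-4: Δb = 3.4 ft, d̄ = (4.67+4.85)/2 = 4.76, v̄ = (3.76+4.07)/2 = 3.915 → q = 3.4×4.76×3.915 = 63.36 ft³/s
Panel 4-5: Δb = 2.2 ft, d̄ = (4.85+3.14)/2 = 3.995, v̄ = (4.07+2.89)/2 = 3.48 → q = 2.2×3.995×3.48 = 30.59 ft³/s
Panel 5-6: Δb = 2.3 ft, d̄ = (3.14+0.00)/2 = 1.57, v̄ = (2.89+0.00)/2 = 1.445 → q = 2.3×1.57×1.445 = 5.218 ft³/s
Q = Σ q = 143.1 ft³/s

143 ft³/s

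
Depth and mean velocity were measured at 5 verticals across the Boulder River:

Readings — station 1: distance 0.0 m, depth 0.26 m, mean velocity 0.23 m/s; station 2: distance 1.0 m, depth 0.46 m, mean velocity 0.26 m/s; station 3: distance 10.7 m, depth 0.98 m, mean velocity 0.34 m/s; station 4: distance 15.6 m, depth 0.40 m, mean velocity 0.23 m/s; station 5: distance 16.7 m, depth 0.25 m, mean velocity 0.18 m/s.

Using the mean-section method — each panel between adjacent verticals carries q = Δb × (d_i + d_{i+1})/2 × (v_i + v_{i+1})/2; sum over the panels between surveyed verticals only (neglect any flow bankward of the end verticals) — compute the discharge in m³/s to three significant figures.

Panel 1-2: Δb = 1 m, d̄ = (0.26+0.46)/2 = 0.36, v̄ = (0.23+0.26)/2 = 0.245 → q = 1×0.36×0.245 = 0.08820 m³/s
Panel 2-3: Δb = 9.7 m, d̄ = (0.46+0.98)/2 = 0.72, v̄ = (0.26+0.34)/2 = 0.3 → q = 9.7×0.72×0.3 = 2.095 m³/s
Panel 3-4: Δb = 4.9 m, d̄ = (0.98+0.40)/2 = 0.69, v̄ = (0.34+0.23)/2 = 0.285 → q = 4.9×0.69×0.285 = 0.9636 m³/s
Panel 4-5: Δb = 1.1 m, d̄ = (0.40+0.25)/2 = 0.325, v̄ = (0.23+0.18)/2 = 0.205 → q = 1.1×0.325×0.205 = 0.07329 m³/s
Q = Σ q = 3.220 m³/s

3.22 m³/s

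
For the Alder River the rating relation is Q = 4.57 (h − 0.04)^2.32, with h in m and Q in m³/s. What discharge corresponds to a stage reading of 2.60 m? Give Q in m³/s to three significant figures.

40.5 m³/s

Q = 4.57 × (2.60 − 0.04)^2.32 = 4.57 × 2.56^2.32 = 40.46 m³/s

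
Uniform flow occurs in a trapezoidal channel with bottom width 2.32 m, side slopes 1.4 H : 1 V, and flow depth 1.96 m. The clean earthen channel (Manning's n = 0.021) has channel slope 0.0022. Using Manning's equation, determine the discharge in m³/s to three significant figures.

23.6 m³/s

A = (b + z·y)·y = (2.32 + 1.4×1.96)×1.96 = 9.925 m²
P = b + 2y√(1+z²) = 2.32 + 2×1.96×√(1+1.4²) = 9.064 m
R = A/P = 9.925/9.064 = 1.095 m
Q = (1/n)·A·R^(2/3)·S^(1/2) = (1/0.021) × 9.925 × 1.095^(2/3) × 0.0022^(1/2) = 23.55 m³/s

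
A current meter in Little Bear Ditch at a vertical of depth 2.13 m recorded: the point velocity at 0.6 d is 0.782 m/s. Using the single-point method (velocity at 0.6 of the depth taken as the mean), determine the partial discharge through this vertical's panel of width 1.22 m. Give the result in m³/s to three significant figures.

v̄ = v₀.₆ = 0.782 m/s
q = v̄ × d × w = 0.7820 × 2.13 × 1.22 = 2.032 m³/s

2.03 m³/s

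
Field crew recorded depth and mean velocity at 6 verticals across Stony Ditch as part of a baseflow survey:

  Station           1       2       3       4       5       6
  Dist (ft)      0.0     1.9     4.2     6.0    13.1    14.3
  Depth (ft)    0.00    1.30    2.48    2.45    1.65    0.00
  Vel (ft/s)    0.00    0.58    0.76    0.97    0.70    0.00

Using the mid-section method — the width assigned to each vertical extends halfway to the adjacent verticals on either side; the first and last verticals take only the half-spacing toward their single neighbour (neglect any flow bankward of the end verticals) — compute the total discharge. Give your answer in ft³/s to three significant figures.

w_2 = (4.2 − 0.0)/2 = 2.1 ft; q_2 = 0.58 × 1.30 × 2.1 = 1.583 ft³/s
w_3 = (6.0 − 1.9)/2 = 2.05 ft; q_3 = 0.76 × 2.48 × 2.05 = 3.864 ft³/s
w_4 = (13.1 − 4.2)/2 = 4.45 ft; q_4 = 0.97 × 2.45 × 4.45 = 10.58 ft³/s
w_5 = (14.3 − 6.0)/2 = 4.15 ft; q_5 = 0.70 × 1.65 × 4.15 = 4.793 ft³/s
Stations 1, 6 contribute zero (depth or velocity is 0).
Q = Σ qᵢ = 20.82 ft³/s

20.8 ft³/s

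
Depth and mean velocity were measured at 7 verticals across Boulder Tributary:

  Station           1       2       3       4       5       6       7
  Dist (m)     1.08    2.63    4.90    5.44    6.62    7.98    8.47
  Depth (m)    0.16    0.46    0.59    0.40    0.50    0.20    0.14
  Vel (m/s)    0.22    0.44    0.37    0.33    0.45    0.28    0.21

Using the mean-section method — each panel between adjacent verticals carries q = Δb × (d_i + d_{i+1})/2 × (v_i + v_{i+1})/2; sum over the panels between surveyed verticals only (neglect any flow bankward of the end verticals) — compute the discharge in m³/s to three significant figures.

1.14 m³/s

Panel 1-2: Δb = 1.55 m, d̄ = (0.16+0.46)/2 = 0.31, v̄ = (0.22+0.44)/2 = 0.33 → q = 1.55×0.31×0.33 = 0.1586 m³/s
Panel 2-3: Δb = 2.27 m, d̄ = (0.46+0.59)/2 = 0.525, v̄ = (0.44+0.37)/2 = 0.405 → q = 2.27×0.525×0.405 = 0.4827 m³/s
Panel 3-4: Δb = 0.54 m, d̄ = (0.59+0.40)/2 = 0.495, v̄ = (0.37+0.33)/2 = 0.35 → q = 0.54×0.495×0.35 = 0.09356 m³/s
Panel 4-5: Δb = 1.18 m, d̄ = (0.40+0.50)/2 = 0.45, v̄ = (0.33+0.45)/2 = 0.39 → q = 1.18×0.45×0.39 = 0.2071 m³/s
Panel 5-6: Δb = 1.36 m, d̄ = (0.50+0.20)/2 = 0.35, v̄ = (0.45+0.28)/2 = 0.365 → q = 1.36×0.35×0.365 = 0.1737 m³/s
Panel 6-7: Δb = 0.49 m, d̄ = (0.20+0.14)/2 = 0.17, v̄ = (0.28+0.21)/2 = 0.245 → q = 0.49×0.17×0.245 = 0.02041 m³/s
Q = Σ q = 1.136 m³/s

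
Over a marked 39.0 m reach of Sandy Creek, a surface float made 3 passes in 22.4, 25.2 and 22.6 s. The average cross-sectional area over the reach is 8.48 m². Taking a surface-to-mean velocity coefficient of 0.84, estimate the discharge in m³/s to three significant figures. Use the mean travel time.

11.9 m³/s

t̄ = (22.4 + 25.2 + 22.6) / 3 = 23.4 s
v_surface = L / t̄ = 39.0 / 23.4 = 1.667 m/s
v_mean = 0.84 × 1.667 = 1.400 m/s
Q = A × v_mean = 8.48 × 1.400 = 11.87 m³/s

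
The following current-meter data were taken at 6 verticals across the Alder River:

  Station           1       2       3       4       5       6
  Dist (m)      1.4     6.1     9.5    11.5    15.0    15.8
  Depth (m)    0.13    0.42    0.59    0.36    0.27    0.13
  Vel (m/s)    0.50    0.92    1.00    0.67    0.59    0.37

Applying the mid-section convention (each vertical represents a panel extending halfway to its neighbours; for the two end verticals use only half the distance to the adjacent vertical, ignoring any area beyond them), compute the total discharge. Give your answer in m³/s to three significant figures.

4.34 m³/s

w_1 = (6.1 − 1.4)/2 = 2.35 m; q_1 = 0.50 × 0.13 × 2.35 = 0.1528 m³/s
w_2 = (9.5 − 1.4)/2 = 4.05 m; q_2 = 0.92 × 0.42 × 4.05 = 1.565 m³/s
w_3 = (11.5 − 6.1)/2 = 2.7 m; q_3 = 1.00 × 0.59 × 2.7 = 1.593 m³/s
w_4 = (15.0 − 9.5)/2 = 2.75 m; q_4 = 0.67 × 0.36 × 2.75 = 0.6633 m³/s
w_5 = (15.8 − 11.5)/2 = 2.15 m; q_5 = 0.59 × 0.27 × 2.15 = 0.3425 m³/s
w_6 = (15.8 − 15.0)/2 = 0.4 m; q_6 = 0.37 × 0.13 × 0.4 = 0.01924 m³/s
Q = Σ qᵢ = 4.336 m³/s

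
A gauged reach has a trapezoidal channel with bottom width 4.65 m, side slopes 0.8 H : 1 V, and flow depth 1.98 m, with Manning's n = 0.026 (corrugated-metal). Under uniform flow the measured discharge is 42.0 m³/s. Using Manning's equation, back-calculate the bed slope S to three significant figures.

A = (b + z·y)·y = (4.65 + 0.8×1.98)×1.98 = 12.34 m²
P = b + 2y√(1+z²) = 4.65 + 2×1.98×√(1+0.8²) = 9.721 m
R = A/P = 12.34/9.721 = 1.270 m
S = (Q·n / (1·A·R^(2/3)))² = (42.0×0.026 / (1×12.34×1.173))² = 0.005692

0.00569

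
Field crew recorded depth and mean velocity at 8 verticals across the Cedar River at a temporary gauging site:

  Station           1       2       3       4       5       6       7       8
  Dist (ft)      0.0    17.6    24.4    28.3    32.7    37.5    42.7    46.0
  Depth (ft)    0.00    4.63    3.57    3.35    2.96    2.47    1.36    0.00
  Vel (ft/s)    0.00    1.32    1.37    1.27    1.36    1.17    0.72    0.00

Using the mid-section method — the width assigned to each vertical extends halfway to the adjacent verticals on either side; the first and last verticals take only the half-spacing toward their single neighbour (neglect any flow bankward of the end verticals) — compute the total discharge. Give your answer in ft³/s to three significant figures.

156 ft³/s

w_2 = (24.4 − 0.0)/2 = 12.2 ft; q_2 = 1.32 × 4.63 × 12.2 = 74.56 ft³/s
w_3 = (28.3 − 17.6)/2 = 5.35 ft; q_3 = 1.37 × 3.57 × 5.35 = 26.17 ft³/s
w_4 = (32.7 − 24.4)/2 = 4.15 ft; q_4 = 1.27 × 3.35 × 4.15 = 17.66 ft³/s
w_5 = (37.5 − 28.3)/2 = 4.6 ft; q_5 = 1.36 × 2.96 × 4.6 = 18.52 ft³/s
w_6 = (42.7 − 32.7)/2 = 5 ft; q_6 = 1.17 × 2.47 × 5 = 14.45 ft³/s
w_7 = (46.0 − 37.5)/2 = 4.25 ft; q_7 = 0.72 × 1.36 × 4.25 = 4.162 ft³/s
Stations 1, 8 contribute zero (depth or velocity is 0).
Q = Σ qᵢ = 155.5 ft³/s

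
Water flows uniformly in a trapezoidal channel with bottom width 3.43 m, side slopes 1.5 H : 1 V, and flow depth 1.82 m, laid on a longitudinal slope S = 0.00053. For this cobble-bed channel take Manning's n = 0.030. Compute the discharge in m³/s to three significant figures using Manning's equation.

9.29 m³/s

A = (b + z·y)·y = (3.43 + 1.5×1.82)×1.82 = 11.21 m²
P = b + 2y√(1+z²) = 3.43 + 2×1.82×√(1+1.5²) = 9.992 m
R = A/P = 11.21/9.992 = 1.122 m
Q = (1/n)·A·R^(2/3)·S^(1/2) = (1/0.030) × 11.21 × 1.122^(2/3) × 0.00053^(1/2) = 9.290 m³/s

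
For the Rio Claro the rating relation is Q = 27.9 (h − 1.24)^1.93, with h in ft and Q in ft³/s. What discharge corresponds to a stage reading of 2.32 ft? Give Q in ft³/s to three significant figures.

32.4 ft³/s

Q = 27.9 × (2.32 − 1.24)^1.93 = 27.9 × 1.08^1.93 = 32.37 ft³/s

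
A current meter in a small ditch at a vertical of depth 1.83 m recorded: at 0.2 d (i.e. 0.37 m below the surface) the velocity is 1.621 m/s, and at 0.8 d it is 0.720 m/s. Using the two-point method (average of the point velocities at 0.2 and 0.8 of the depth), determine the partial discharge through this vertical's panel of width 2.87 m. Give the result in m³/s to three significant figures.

v̄ = (1.621 + 0.720) / 2 = 1.171 m/s
q = v̄ × d × w = 1.171 × 1.83 × 2.87 = 6.148 m³/s

6.15 m³/s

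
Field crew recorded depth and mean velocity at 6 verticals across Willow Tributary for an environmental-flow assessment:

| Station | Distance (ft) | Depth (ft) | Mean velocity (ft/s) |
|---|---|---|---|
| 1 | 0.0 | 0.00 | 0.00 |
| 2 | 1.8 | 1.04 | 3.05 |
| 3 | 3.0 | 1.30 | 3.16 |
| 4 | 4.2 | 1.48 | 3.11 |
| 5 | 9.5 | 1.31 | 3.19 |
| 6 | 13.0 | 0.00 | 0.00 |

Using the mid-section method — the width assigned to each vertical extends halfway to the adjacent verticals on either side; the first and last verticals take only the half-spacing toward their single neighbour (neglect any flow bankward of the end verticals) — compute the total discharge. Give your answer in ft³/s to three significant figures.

w_2 = (3.0 − 0.0)/2 = 1.5 ft; q_2 = 3.05 × 1.04 × 1.5 = 4.758 ft³/s
w_3 = (4.2 − 1.8)/2 = 1.2 ft; q_3 = 3.16 × 1.30 × 1.2 = 4.930 ft³/s
w_4 = (9.5 − 3.0)/2 = 3.25 ft; q_4 = 3.11 × 1.48 × 3.25 = 14.96 ft³/s
w_5 = (13.0 − 4.2)/2 = 4.4 ft; q_5 = 3.19 × 1.31 × 4.4 = 18.39 ft³/s
Stations 1, 6 contribute zero (depth or velocity is 0).
Q = Σ qᵢ = 43.03 ft³/s

43.0 ft³/s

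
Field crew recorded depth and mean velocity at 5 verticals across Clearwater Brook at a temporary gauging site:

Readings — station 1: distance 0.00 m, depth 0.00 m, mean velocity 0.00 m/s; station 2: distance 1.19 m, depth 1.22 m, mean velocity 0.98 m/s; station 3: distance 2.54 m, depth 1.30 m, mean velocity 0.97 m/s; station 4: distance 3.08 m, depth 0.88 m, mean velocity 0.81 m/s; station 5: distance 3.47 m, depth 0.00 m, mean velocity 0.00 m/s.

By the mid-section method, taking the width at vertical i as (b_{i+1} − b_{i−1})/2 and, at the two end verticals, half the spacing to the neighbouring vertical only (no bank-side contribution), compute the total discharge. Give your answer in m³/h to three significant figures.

w_2 = (2.54 − 0.00)/2 = 1.27 m; q_2 = 0.98 × 1.22 × 1.27 = 1.518 m³/s
w_3 = (3.08 − 1.19)/2 = 0.945 m; q_3 = 0.97 × 1.30 × 0.945 = 1.192 m³/s
w_4 = (3.47 − 2.54)/2 = 0.465 m; q_4 = 0.81 × 0.88 × 0.465 = 0.3315 m³/s
Stations 1, 5 contribute zero (depth or velocity is 0).
Q = Σ qᵢ = 3.042 m³/s
= 3.042 × 3600 = 10950 m³/h

10900 m³/h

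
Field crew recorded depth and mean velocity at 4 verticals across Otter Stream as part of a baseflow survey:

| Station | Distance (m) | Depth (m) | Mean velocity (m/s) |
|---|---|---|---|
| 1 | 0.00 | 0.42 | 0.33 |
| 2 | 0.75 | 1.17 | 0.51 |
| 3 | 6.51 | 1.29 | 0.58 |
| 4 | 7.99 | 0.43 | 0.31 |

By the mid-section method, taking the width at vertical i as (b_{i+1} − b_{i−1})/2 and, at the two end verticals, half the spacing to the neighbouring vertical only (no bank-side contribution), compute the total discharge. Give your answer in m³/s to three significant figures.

w_1 = (0.75 − 0.00)/2 = 0.375 m; q_1 = 0.33 × 0.42 × 0.375 = 0.05198 m³/s
w_2 = (6.51 − 0.00)/2 = 3.255 m; q_2 = 0.51 × 1.17 × 3.255 = 1.942 m³/s
w_3 = (7.99 − 0.75)/2 = 3.62 m; q_3 = 0.58 × 1.29 × 3.62 = 2.708 m³/s
w_4 = (7.99 − 6.51)/2 = 0.74 m; q_4 = 0.31 × 0.43 × 0.74 = 0.09864 m³/s
Q = Σ qᵢ = 4.801 m³/s

4.80 m³/s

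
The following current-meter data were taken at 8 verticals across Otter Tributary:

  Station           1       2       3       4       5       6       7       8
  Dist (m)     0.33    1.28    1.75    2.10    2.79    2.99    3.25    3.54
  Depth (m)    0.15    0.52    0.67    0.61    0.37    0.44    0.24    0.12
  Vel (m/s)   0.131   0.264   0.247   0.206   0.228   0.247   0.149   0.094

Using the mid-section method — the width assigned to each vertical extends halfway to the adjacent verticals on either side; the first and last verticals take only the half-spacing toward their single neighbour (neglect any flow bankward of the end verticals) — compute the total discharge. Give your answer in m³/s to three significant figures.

w_1 = (1.28 − 0.33)/2 = 0.475 m; q_1 = 0.131 × 0.15 × 0.475 = 0.009334 m³/s
w_2 = (1.75 − 0.33)/2 = 0.71 m; q_2 = 0.264 × 0.52 × 0.71 = 0.09747 m³/s
w_3 = (2.10 − 1.28)/2 = 0.41 m; q_3 = 0.247 × 0.67 × 0.41 = 0.06785 m³/s
w_4 = (2.79 − 1.75)/2 = 0.52 m; q_4 = 0.206 × 0.61 × 0.52 = 0.06534 m³/s
w_5 = (2.99 − 2.10)/2 = 0.445 m; q_5 = 0.228 × 0.37 × 0.445 = 0.03754 m³/s
w_6 = (3.25 − 2.79)/2 = 0.23 m; q_6 = 0.247 × 0.44 × 0.23 = 0.02500 m³/s
w_7 = (3.54 − 2.99)/2 = 0.275 m; q_7 = 0.149 × 0.24 × 0.275 = 0.009834 m³/s
w_8 = (3.54 − 3.25)/2 = 0.145 m; q_8 = 0.094 × 0.12 × 0.145 = 0.001636 m³/s
Q = Σ qᵢ = 0.3140 m³/s

0.314 m³/s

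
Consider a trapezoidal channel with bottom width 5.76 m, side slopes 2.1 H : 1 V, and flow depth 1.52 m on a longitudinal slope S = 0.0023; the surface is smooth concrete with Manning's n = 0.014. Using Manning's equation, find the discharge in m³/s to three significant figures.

A = (b + z·y)·y = (5.76 + 2.1×1.52)×1.52 = 13.61 m²
P = b + 2y√(1+z²) = 5.76 + 2×1.52×√(1+2.1²) = 12.83 m
R = A/P = 13.61/12.83 = 1.060 m
Q = (1/n)·A·R^(2/3)·S^(1/2) = (1/0.014) × 13.61 × 1.060^(2/3) × 0.0023^(1/2) = 48.47 m³/s

48.5 m³/s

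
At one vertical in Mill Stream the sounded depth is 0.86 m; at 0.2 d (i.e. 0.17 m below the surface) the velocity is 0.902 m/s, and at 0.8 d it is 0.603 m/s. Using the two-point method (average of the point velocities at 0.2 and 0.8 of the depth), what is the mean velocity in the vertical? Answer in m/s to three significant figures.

0.753 m/s

v̄ = (0.902 + 0.603) / 2 = 0.7525 m/s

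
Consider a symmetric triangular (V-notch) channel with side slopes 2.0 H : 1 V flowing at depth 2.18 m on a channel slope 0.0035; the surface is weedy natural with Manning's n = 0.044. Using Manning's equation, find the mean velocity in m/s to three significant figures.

1.32 m/s

A = z·y² = 2.0×2.18² = 9.505 m²
P = 2y√(1+z²) = 2×2.18×√(1+2.0²) = 9.749 m
R = A/P = 9.505/9.749 = 0.9749 m
Q = (1/n)·A·R^(2/3)·S^(1/2) = (1/0.044) × 9.505 × 0.9749^(2/3) × 0.0035^(1/2) = 12.57 m³/s
V = Q/A = 12.57/9.505 = 1.322 m/s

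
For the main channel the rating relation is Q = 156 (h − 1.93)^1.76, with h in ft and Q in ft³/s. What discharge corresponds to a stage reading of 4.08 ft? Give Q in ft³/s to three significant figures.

Q = 156 × (4.08 − 1.93)^1.76 = 156 × 2.15^1.76 = 600.1 ft³/s

600 ft³/s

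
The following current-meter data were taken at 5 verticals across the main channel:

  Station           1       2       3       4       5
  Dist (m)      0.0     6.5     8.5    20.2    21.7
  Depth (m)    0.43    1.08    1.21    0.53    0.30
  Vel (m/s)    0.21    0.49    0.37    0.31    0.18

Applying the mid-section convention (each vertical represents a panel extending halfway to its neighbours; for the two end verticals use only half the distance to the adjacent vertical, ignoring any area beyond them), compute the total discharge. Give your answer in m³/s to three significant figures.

6.73 m³/s

w_1 = (6.5 − 0.0)/2 = 3.25 m; q_1 = 0.21 × 0.43 × 3.25 = 0.2935 m³/s
w_2 = (8.5 − 0.0)/2 = 4.25 m; q_2 = 0.49 × 1.08 × 4.25 = 2.249 m³/s
w_3 = (20.2 − 6.5)/2 = 6.85 m; q_3 = 0.37 × 1.21 × 6.85 = 3.067 m³/s
w_4 = (21.7 − 8.5)/2 = 6.6 m; q_4 = 0.31 × 0.53 × 6.6 = 1.084 m³/s
w_5 = (21.7 − 20.2)/2 = 0.75 m; q_5 = 0.18 × 0.30 × 0.75 = 0.04050 m³/s
Q = Σ qᵢ = 6.734 m³/s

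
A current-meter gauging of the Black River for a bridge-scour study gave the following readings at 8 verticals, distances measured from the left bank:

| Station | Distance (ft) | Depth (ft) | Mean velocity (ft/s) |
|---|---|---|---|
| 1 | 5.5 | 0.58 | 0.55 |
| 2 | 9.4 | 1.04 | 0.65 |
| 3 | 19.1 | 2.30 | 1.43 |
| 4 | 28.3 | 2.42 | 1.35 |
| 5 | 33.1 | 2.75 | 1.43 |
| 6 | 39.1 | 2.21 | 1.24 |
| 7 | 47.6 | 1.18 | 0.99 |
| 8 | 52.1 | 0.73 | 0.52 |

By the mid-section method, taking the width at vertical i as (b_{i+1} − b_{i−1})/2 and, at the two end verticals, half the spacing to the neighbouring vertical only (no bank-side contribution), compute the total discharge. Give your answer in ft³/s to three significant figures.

w_1 = (9.4 − 5.5)/2 = 1.95 ft; q_1 = 0.55 × 0.58 × 1.95 = 0.6221 ft³/s
w_2 = (19.1 − 5.5)/2 = 6.8 ft; q_2 = 0.65 × 1.04 × 6.8 = 4.597 ft³/s
w_3 = (28.3 − 9.4)/2 = 9.45 ft; q_3 = 1.43 × 2.30 × 9.45 = 31.08 ft³/s
w_4 = (33.1 − 19.1)/2 = 7 ft; q_4 = 1.35 × 2.42 × 7 = 22.87 ft³/s
w_5 = (39.1 − 28.3)/2 = 5.4 ft; q_5 = 1.43 × 2.75 × 5.4 = 21.24 ft³/s
w_6 = (47.6 − 33.1)/2 = 7.25 ft; q_6 = 1.24 × 2.21 × 7.25 = 19.87 ft³/s
w_7 = (52.1 − 39.1)/2 = 6.5 ft; q_7 = 0.99 × 1.18 × 6.5 = 7.593 ft³/s
w_8 = (52.1 − 47.6)/2 = 2.25 ft; q_8 = 0.52 × 0.73 × 2.25 = 0.8541 ft³/s
Q = Σ qᵢ = 108.7 ft³/s

109 ft³/s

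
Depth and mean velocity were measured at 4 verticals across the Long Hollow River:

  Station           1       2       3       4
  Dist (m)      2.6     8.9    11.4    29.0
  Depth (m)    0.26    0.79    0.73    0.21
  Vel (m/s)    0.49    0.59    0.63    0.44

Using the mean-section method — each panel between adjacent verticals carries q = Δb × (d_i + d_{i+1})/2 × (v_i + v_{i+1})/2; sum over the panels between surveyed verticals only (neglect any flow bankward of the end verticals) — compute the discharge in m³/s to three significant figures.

7.37 m³/s

Panel 1-2: Δb = 6.3 m, d̄ = (0.26+0.79)/2 = 0.525, v̄ = (0.49+0.59)/2 = 0.54 → q = 6.3×0.525×0.54 = 1.786 m³/s
Panel 2-3: Δb = 2.5 m, d̄ = (0.79+0.73)/2 = 0.76, v̄ = (0.59+0.63)/2 = 0.61 → q = 2.5×0.76×0.61 = 1.159 m³/s
Panel 3-4: Δb = 17.6 m, d̄ = (0.73+0.21)/2 = 0.47, v̄ = (0.63+0.44)/2 = 0.535 → q = 17.6×0.47×0.535 = 4.426 m³/s
Q = Σ q = 7.371 m³/s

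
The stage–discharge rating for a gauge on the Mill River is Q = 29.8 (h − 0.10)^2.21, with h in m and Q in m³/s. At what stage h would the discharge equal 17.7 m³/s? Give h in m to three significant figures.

0.890 m

h − h₀ = (Q/C)^(1/b) = (17.7/29.8)^(1/2.21) = 0.7900 m
h = 0.10 + 0.7900 = 0.8900 m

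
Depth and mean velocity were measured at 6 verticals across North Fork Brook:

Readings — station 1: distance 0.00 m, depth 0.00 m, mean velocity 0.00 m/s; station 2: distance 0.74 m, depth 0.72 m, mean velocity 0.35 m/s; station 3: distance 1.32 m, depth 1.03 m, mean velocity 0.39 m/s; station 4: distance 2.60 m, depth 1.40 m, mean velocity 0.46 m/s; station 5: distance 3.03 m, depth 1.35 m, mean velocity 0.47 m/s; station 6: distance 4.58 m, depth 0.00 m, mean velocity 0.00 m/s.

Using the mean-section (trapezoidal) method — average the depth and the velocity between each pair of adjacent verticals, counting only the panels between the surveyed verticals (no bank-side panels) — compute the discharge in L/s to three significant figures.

1420 L/s

Panel 1-2: Δb = 0.74 m, d̄ = (0.00+0.72)/2 = 0.36, v̄ = (0.00+0.35)/2 = 0.175 → q = 0.74×0.36×0.175 = 0.04662 m³/s
Panel 2-3: Δb = 0.58 m, d̄ = (0.72+1.03)/2 = 0.875, v̄ = (0.35+0.39)/2 = 0.37 → q = 0.58×0.875×0.37 = 0.1878 m³/s
Panel 3-4: Δb = 1.28 m, d̄ = (1.03+1.40)/2 = 1.215, v̄ = (0.39+0.46)/2 = 0.425 → q = 1.28×1.215×0.425 = 0.6610 m³/s
Panel 4-5: Δb = 0.43 m, d̄ = (1.40+1.35)/2 = 1.375, v̄ = (0.46+0.47)/2 = 0.465 → q = 0.43×1.375×0.465 = 0.2749 m³/s
Panel 5-6: Δb = 1.55 m, d̄ = (1.35+0.00)/2 = 0.675, v̄ = (0.47+0.00)/2 = 0.235 → q = 1.55×0.675×0.235 = 0.2459 m³/s
Q = Σ q = 1.416 m³/s
= 1.416 × 1000 = 1416 L/s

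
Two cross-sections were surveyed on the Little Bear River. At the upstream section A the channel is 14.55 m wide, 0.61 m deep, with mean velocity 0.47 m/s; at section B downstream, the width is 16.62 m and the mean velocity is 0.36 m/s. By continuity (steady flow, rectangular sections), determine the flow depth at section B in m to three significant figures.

Q = A₁V₁ = (14.55×0.61) × 0.47 = 4.171 m³/s
d₂ = Q/(b₂ V₂) = 4.171/(16.62×0.36) = 0.6972 m

0.697 m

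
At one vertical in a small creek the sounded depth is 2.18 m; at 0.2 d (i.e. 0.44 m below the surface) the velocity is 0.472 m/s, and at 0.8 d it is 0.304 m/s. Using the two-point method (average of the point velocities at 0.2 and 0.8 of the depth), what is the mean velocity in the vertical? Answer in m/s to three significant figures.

v̄ = (0.472 + 0.304) / 2 = 0.3880 m/s

0.388 m/s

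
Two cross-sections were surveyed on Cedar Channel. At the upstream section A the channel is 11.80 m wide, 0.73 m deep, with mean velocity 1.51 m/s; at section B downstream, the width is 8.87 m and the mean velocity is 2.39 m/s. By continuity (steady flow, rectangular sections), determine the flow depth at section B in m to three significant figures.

Q = A₁V₁ = (11.80×0.73) × 1.51 = 13.01 m³/s
d₂ = Q/(b₂ V₂) = 13.01/(8.87×2.39) = 0.6136 m

0.614 m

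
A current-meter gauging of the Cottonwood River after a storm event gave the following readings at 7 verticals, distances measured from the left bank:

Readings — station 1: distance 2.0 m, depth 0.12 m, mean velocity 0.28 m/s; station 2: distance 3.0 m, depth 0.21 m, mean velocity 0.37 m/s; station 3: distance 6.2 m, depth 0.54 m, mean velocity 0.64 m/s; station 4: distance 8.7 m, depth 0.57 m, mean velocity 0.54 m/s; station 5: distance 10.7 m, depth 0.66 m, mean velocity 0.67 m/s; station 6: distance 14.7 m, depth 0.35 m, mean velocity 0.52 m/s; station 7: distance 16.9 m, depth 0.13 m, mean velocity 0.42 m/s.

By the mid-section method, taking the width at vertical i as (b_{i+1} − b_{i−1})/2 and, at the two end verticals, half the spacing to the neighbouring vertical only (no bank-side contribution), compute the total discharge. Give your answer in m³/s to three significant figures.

3.81 m³/s

w_1 = (3.0 − 2.0)/2 = 0.5 m; q_1 = 0.28 × 0.12 × 0.5 = 0.01680 m³/s
w_2 = (6.2 − 2.0)/2 = 2.1 m; q_2 = 0.37 × 0.21 × 2.1 = 0.1632 m³/s
w_3 = (8.7 − 3.0)/2 = 2.85 m; q_3 = 0.64 × 0.54 × 2.85 = 0.9850 m³/s
w_4 = (10.7 − 6.2)/2 = 2.25 m; q_4 = 0.54 × 0.57 × 2.25 = 0.6926 m³/s
w_5 = (14.7 − 8.7)/2 = 3 m; q_5 = 0.67 × 0.66 × 3 = 1.327 m³/s
w_6 = (16.9 − 10.7)/2 = 3.1 m; q_6 = 0.52 × 0.35 × 3.1 = 0.5642 m³/s
w_7 = (16.9 − 14.7)/2 = 1.1 m; q_7 = 0.42 × 0.13 × 1.1 = 0.06006 m³/s
Q = Σ qᵢ = 3.808 m³/s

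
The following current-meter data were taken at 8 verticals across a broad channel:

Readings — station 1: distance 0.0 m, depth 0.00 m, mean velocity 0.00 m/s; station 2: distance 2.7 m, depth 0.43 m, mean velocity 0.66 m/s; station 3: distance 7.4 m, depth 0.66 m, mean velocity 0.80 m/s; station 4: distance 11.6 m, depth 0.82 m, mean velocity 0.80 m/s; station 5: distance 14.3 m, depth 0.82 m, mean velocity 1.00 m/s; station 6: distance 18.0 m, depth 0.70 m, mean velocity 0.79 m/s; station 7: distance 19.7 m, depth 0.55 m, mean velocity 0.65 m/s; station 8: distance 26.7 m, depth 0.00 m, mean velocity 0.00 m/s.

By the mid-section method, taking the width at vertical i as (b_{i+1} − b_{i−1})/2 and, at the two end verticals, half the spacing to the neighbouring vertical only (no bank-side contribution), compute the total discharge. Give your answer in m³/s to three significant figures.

w_2 = (7.4 − 0.0)/2 = 3.7 m; q_2 = 0.66 × 0.43 × 3.7 = 1.050 m³/s
w_3 = (11.6 − 2.7)/2 = 4.45 m; q_3 = 0.80 × 0.66 × 4.45 = 2.350 m³/s
w_4 = (14.3 − 7.4)/2 = 3.45 m; q_4 = 0.80 × 0.82 × 3.45 = 2.263 m³/s
w_5 = (18.0 − 11.6)/2 = 3.2 m; q_5 = 1.00 × 0.82 × 3.2 = 2.624 m³/s
w_6 = (19.7 − 14.3)/2 = 2.7 m; q_6 = 0.79 × 0.70 × 2.7 = 1.493 m³/s
w_7 = (26.7 − 18.0)/2 = 4.35 m; q_7 = 0.65 × 0.55 × 4.35 = 1.555 m³/s
Stations 1, 8 contribute zero (depth or velocity is 0).
Q = Σ qᵢ = 11.34 m³/s

11.3 m³/s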